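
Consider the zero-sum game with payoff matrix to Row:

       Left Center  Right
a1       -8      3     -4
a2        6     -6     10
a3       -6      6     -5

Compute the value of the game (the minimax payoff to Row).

Row minima: a1 → -8, a2 → -6, a3 → -6; maximin = -6.
Column maxima: Left → 6, Center → 6, Right → 10; minimax = 6.
-6 ≠ 6, so there is no saddle point; optimal play is mixed.
Right is strictly dominated by Left (it gives Row strictly more in every row), so Column never plays it.
With Right eliminated, a1 is strictly dominated by a3 (a3 gives Row strictly more in every remaining column), so Row never plays it.
On the remaining 2×2 (a2, a3 vs Left, Center):
Let Row play a2 with probability p. Expected payoff against Left: 6p + (-6)(1−p) = 12p − 6; against Center: (-6)p + 6(1−p) = −12p + 6.
Setting these equal: 12p − 6 = −12p + 6 ⇒ 24p = 12 ⇒ p = 1/2, and the value is (12)·(1/2) − 6 = 0.
For Column: with q = P(Left), equating a2's and a3's payoffs gives 12q − 6 = −12q + 6 ⇒ q = 1/2.

0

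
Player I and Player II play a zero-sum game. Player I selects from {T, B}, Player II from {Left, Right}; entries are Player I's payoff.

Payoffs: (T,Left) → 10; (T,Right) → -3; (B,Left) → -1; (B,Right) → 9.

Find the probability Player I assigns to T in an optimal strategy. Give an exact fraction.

Row minima: T → -3, B → -1; maximin = -1.
Column maxima: Left → 10, Right → 9; minimax = 9.
-1 ≠ 9, so there is no saddle point; optimal play is mixed.
Let Player I play T with probability p. Expected payoff against Left: 10p + (-1)(1−p) = 11p − 1; against Right: (-3)p + 9(1−p) = −12p + 9.
Setting these equal: 11p − 1 = −12p + 9 ⇒ 23p = 10 ⇒ p = 10/23, and the value is (11)·(10/23) − 1 = 87/23.
For Player II: with q = P(Left), equating T's and B's payoffs gives 13q − 3 = −10q + 9 ⇒ q = 12/23.

10/23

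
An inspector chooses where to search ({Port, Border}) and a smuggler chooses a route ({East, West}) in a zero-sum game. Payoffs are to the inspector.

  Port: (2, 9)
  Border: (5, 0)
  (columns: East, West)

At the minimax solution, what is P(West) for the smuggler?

Row minima: Port → 2, Border → 0; maximin = 2.
Column maxima: East → 5, West → 9; minimax = 5.
2 ≠ 5, so there is no saddle point; optimal play is mixed.
Let the inspector play Port with probability p. Expected payoff against East: 2p + 5(1−p) = −3p + 5; against West: 9p + 0(1−p) = 9p.
Setting these equal: −3p + 5 = 9p ⇒ −12p = -5 ⇒ p = 5/12, and the value is (-3)·(5/12) + 5 = 15/4.
For the smuggler: with q = P(East), equating Port's and Border's payoffs gives −7q + 9 = 5q ⇒ q = 3/4.

1/4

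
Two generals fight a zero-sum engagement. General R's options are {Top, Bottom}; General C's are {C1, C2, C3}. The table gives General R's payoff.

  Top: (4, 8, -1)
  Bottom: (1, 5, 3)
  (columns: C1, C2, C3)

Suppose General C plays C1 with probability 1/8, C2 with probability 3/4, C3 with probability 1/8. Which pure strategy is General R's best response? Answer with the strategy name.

Expected payoff of Top: (1/8)·4 + (3/4)·8 + (1/8)·(-1) = 51/8.
Expected payoff of Bottom: (1/8)·1 + (3/4)·5 + (1/8)·3 = 17/4.
The largest is 51/8, so General R's best response is Top.

Top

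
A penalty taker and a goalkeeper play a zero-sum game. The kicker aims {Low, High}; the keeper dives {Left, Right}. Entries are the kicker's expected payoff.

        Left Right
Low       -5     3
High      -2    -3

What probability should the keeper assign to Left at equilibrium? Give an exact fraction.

Row minima: Low → -5, High → -3; maximin = -3.
Column maxima: Left → -2, Right → 3; minimax = -2.
-3 ≠ -2, so there is no saddle point; optimal play is mixed.
Let the kicker play Low with probability p. Expected payoff against Left: (-5)p + (-2)(1−p) = −3p − 2; against Right: 3p + (-3)(1−p) = 6p − 3.
Setting these equal: −3p − 2 = 6p − 3 ⇒ −9p = -1 ⇒ p = 1/9, and the value is (-3)·(1/9) − 2 = -7/3.
For the keeper: with q = P(Left), equating Low's and High's payoffs gives −8q + 3 = q − 3 ⇒ q = 2/3.

2/3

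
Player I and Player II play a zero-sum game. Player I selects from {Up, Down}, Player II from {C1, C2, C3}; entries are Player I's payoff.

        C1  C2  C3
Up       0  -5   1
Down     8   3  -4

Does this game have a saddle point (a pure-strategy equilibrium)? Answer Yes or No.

Row minima: Up → -5, Down → -4; maximin = -4.
Column maxima: C1 → 8, C2 → 3, C3 → 1; minimax = 1.
-4 ≠ 1, so no pure-strategy equilibrium exists.

No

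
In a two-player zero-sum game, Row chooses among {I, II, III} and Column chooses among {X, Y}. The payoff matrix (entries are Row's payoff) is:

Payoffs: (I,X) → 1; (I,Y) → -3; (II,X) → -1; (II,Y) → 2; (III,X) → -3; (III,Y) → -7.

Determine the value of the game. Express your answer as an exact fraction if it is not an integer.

Row minima: I → -3, II → -1, III → -7; maximin = -1.
Column maxima: X → 1, Y → 2; minimax = 1.
-1 ≠ 1, so there is no saddle point; optimal play is mixed.
III is strictly dominated by I, so Row never plays it.
On the remaining 2×2 (I, II vs X, Y):
Let Row play I with probability p. Expected payoff against X: 1p + (-1)(1−p) = 2p − 1; against Y: (-3)p + 2(1−p) = −5p + 2.
Setting these equal: 2p − 1 = −5p + 2 ⇒ 7p = 3 ⇒ p = 3/7, and the value is (2)·(3/7) − 1 = -1/7.
For Column: with q = P(X), equating I's and II's payoffs gives 4q − 3 = −3q + 2 ⇒ q = 5/7.

-1/7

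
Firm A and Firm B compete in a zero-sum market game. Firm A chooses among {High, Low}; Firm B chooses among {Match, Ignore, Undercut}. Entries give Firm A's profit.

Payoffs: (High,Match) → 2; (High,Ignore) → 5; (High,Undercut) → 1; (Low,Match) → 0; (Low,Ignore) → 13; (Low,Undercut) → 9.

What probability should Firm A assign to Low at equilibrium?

Row minima: High → 1, Low → 0; maximin = 1.
Column maxima: Match → 2, Ignore → 13, Undercut → 9; minimax = 2.
1 ≠ 2, so there is no saddle point; optimal play is mixed.
Ignore is strictly dominated by Match (it gives Firm A strictly more in every row), so Firm B never plays it.
On the remaining 2×2 (High, Low vs Match, Undercut):
Let Firm A play High with probability p. Expected payoff against Match: 2p + 0(1−p) = 2p; against Undercut: 1p + 9(1−p) = −8p + 9.
Setting these equal: 2p = −8p + 9 ⇒ 10p = 9 ⇒ p = 9/10, and the value is (2)·(9/10) = 9/5.
For Firm B: with q = P(Match), equating High's and Low's payoffs gives q + 1 = −9q + 9 ⇒ q = 4/5.

1/10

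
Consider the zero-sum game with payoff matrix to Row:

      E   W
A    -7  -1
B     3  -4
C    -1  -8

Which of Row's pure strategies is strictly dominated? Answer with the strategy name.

B gives a strictly higher payoff than C against every column: 3 > -1, -4 > -8.
So C is strictly dominated and Row never plays it.

C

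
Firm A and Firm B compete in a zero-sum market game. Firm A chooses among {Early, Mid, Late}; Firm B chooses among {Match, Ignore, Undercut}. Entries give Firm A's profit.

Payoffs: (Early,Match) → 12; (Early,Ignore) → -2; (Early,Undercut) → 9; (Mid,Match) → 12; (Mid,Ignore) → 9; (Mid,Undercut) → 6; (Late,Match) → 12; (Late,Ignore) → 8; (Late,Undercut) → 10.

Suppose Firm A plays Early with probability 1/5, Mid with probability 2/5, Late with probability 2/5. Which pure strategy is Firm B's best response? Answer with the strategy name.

Ignore

If Firm B plays Match, Firm A's expected payoff is (1/5)·12 + (2/5)·12 + (2/5)·12 = 12.
If Firm B plays Ignore, Firm A's expected payoff is (1/5)·(-2) + (2/5)·9 + (2/5)·8 = 32/5.
If Firm B plays Undercut, Firm A's expected payoff is (1/5)·9 + (2/5)·6 + (2/5)·10 = 41/5.
Firm B minimizes Firm A's payoff; the smallest is 32/5, so the best response is Ignore.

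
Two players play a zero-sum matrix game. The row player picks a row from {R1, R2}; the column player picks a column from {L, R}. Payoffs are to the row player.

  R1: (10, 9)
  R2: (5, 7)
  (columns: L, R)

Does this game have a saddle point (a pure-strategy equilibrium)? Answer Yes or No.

Yes

Row minima: R1 → 9, R2 → 5; maximin = 9.
Column maxima: L → 10, R → 9; minimax = 9.
maximin = minimax = 9, so a saddle point exists.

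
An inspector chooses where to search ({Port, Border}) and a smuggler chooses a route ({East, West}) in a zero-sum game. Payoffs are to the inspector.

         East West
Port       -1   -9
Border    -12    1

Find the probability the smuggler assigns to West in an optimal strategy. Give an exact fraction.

Row minima: Port → -9, Border → -12; maximin = -9.
Column maxima: East → -1, West → 1; minimax = -1.
-9 ≠ -1, so there is no saddle point; optimal play is mixed.
Let the inspector play Port with probability p. Expected payoff against East: (-1)p + (-12)(1−p) = 11p − 12; against West: (-9)p + 1(1−p) = −10p + 1.
Setting these equal: 11p − 12 = −10p + 1 ⇒ 21p = 13 ⇒ p = 13/21, and the value is (11)·(13/21) − 12 = -109/21.
For the smuggler: with q = P(East), equating Port's and Border's payoffs gives 8q − 9 = −13q + 1 ⇒ q = 10/21.

11/21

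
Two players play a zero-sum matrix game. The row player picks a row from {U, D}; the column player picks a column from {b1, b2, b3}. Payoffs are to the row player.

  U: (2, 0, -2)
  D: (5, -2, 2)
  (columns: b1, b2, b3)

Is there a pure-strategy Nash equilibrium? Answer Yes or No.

Row minima: U → -2, D → -2; maximin = -2.
Column maxima: b1 → 5, b2 → 0, b3 → 2; minimax = 0.
-2 ≠ 0, so no pure-strategy equilibrium exists.

No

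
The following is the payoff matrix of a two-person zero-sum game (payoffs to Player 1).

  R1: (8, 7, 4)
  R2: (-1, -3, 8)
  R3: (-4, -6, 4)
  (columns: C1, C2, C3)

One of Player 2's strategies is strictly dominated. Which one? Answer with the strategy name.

C2 holds Player 1's payoff strictly below C1 in every row: 7 < 8, -3 < -1, -6 < -4.
So C1 is strictly dominated for Player 2.

C1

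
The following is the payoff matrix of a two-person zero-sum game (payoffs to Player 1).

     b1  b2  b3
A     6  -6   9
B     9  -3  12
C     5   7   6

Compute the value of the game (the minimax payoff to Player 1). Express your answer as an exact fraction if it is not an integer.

Row minima: A → -6, B → -3, C → 5; maximin = 5.
Column maxima: b1 → 9, b2 → 7, b3 → 12; minimax = 7.
5 ≠ 7, so there is no saddle point; optimal play is mixed.
A is strictly dominated by B, so Player 1 never plays it.
b3 is strictly dominated by b1 (it gives Player 1 strictly more in every row), so Player 2 never plays it.
On the remaining 2×2 (B, C vs b1, b2):
Let Player 1 play B with probability p. Expected payoff against b1: 9p + 5(1−p) = 4p + 5; against b2: (-3)p + 7(1−p) = −10p + 7.
Setting these equal: 4p + 5 = −10p + 7 ⇒ 14p = 2 ⇒ p = 1/7, and the value is (4)·(1/7) + 5 = 39/7.
For Player 2: with q = P(b1), equating B's and C's payoffs gives 12q − 3 = −2q + 7 ⇒ q = 5/7.

39/7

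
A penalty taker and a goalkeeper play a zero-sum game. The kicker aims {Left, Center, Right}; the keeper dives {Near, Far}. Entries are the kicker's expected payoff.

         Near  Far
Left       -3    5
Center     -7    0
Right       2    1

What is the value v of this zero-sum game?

13/9

Row minima: Left → -3, Center → -7, Right → 1; maximin = 1.
Column maxima: Near → 2, Far → 5; minimax = 2.
1 ≠ 2, so there is no saddle point; optimal play is mixed.
Center is strictly dominated by Left, so the kicker never plays it.
On the remaining 2×2 (Left, Right vs Near, Far):
Let the kicker play Left with probability p. Expected payoff against Near: (-3)p + 2(1−p) = −5p + 2; against Far: 5p + 1(1−p) = 4p + 1.
Setting these equal: −5p + 2 = 4p + 1 ⇒ −9p = -1 ⇒ p = 1/9, and the value is (-5)·(1/9) + 2 = 13/9.
For the keeper: with q = P(Near), equating Left's and Right's payoffs gives −8q + 5 = q + 1 ⇒ q = 4/9.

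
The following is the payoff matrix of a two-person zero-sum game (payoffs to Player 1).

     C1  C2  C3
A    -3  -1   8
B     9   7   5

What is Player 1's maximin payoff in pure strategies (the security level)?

Row minima: A → -3, B → 5.
The best of these is 5.

5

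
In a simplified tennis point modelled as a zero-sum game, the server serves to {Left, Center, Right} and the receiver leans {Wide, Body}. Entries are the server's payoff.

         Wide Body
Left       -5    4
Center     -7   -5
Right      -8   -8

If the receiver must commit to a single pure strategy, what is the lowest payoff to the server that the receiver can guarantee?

-5

Column maxima: Wide → -5, Body → 4.
The smallest of these is -5.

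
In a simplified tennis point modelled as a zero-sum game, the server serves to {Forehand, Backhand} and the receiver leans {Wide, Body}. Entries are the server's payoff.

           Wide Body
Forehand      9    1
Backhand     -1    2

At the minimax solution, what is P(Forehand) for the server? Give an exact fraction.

Row minima: Forehand → 1, Backhand → -1; maximin = 1.
Column maxima: Wide → 9, Body → 2; minimax = 2.
1 ≠ 2, so there is no saddle point; optimal play is mixed.
Let the server play Forehand with probability p. Expected payoff against Wide: 9p + (-1)(1−p) = 10p − 1; against Body: 1p + 2(1−p) = −p + 2.
Setting these equal: 10p − 1 = −p + 2 ⇒ 11p = 3 ⇒ p = 3/11, and the value is (10)·(3/11) − 1 = 19/11.
For the receiver: with q = P(Wide), equating Forehand's and Backhand's payoffs gives 8q + 1 = −3q + 2 ⇒ q = 1/11.

3/11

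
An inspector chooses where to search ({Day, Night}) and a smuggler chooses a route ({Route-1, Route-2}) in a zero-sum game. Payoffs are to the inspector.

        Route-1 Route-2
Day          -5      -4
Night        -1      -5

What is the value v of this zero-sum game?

-21/5

Row minima: Day → -5, Night → -5; maximin = -5.
Column maxima: Route-1 → -1, Route-2 → -4; minimax = -4.
-5 ≠ -4, so there is no saddle point; optimal play is mixed.
Let the inspector play Day with probability p. Expected payoff against Route-1: (-5)p + (-1)(1−p) = −4p − 1; against Route-2: (-4)p + (-5)(1−p) = p − 5.
Setting these equal: −4p − 1 = p − 5 ⇒ −5p = -4 ⇒ p = 4/5, and the value is (-4)·(4/5) − 1 = -21/5.
For the smuggler: with q = P(Route-1), equating Day's and Night's payoffs gives −q − 4 = 4q − 5 ⇒ q = 1/5.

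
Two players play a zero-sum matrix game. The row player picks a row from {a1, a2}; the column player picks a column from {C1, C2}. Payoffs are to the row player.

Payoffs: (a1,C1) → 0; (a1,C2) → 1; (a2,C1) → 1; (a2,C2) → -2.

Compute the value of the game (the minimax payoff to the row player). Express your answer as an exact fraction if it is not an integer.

1/4

Row minima: a1 → 0, a2 → -2; maximin = 0.
Column maxima: C1 → 1, C2 → 1; minimax = 1.
0 ≠ 1, so there is no saddle point; optimal play is mixed.
Let the row player play a1 with probability p. Expected payoff against C1: 0p + 1(1−p) = −p + 1; against C2: 1p + (-2)(1−p) = 3p − 2.
Setting these equal: −p + 1 = 3p − 2 ⇒ −4p = -3 ⇒ p = 3/4, and the value is (-1)·(3/4) + 1 = 1/4.
For the column player: with q = P(C1), equating a1's and a2's payoffs gives −q + 1 = 3q − 2 ⇒ q = 3/4.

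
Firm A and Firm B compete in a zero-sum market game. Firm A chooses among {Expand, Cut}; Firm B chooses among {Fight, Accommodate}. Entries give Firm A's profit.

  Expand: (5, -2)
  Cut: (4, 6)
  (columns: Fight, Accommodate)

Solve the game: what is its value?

Row minima: Expand → -2, Cut → 4; maximin = 4.
Column maxima: Fight → 5, Accommodate → 6; minimax = 5.
4 ≠ 5, so there is no saddle point; optimal play is mixed.
Let Firm A play Expand with probability p. Expected payoff against Fight: 5p + 4(1−p) = p + 4; against Accommodate: (-2)p + 6(1−p) = −8p + 6.
Setting these equal: p + 4 = −8p + 6 ⇒ 9p = 2 ⇒ p = 2/9, and the value is (1)·(2/9) + 4 = 38/9.
For Firm B: with q = P(Fight), equating Expand's and Cut's payoffs gives 7q − 2 = −2q + 6 ⇒ q = 8/9.

38/9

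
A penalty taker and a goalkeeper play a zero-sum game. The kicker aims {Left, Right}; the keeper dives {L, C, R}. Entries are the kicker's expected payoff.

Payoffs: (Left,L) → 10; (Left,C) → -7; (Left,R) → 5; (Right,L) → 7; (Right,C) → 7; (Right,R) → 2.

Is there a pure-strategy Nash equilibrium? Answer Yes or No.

No

Row minima: Left → -7, Right → 2; maximin = 2.
Column maxima: L → 10, C → 7, R → 5; minimax = 5.
2 ≠ 5, so no pure-strategy equilibrium exists.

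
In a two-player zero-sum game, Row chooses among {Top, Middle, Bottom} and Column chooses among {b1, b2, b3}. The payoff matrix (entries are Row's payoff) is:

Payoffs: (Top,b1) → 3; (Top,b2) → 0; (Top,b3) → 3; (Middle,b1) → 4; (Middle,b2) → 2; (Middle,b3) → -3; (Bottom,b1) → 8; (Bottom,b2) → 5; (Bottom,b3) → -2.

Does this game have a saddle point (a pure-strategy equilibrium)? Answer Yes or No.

No

Row minima: Top → 0, Middle → -3, Bottom → -2; maximin = 0.
Column maxima: b1 → 8, b2 → 5, b3 → 3; minimax = 3.
0 ≠ 3, so no pure-strategy equilibrium exists.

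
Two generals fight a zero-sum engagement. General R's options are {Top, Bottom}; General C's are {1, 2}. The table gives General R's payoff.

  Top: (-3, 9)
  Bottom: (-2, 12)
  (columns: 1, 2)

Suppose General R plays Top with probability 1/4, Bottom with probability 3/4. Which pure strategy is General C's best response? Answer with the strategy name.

If General C plays 1, General R's expected payoff is (1/4)·(-3) + (3/4)·(-2) = -9/4.
If General C plays 2, General R's expected payoff is (1/4)·9 + (3/4)·12 = 45/4.
General C minimizes General R's payoff; the smallest is -9/4, so the best response is 1.

1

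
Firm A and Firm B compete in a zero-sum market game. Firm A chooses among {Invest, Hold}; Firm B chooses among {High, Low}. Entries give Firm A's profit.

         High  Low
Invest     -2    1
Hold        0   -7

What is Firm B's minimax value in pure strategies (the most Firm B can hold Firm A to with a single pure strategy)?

Column maxima: High → 0, Low → 1.
The smallest of these is 0.

0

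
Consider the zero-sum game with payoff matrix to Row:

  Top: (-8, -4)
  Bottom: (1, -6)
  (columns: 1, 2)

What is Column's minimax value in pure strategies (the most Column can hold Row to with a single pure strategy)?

Column maxima: 1 → 1, 2 → -4.
The smallest of these is -4.

-4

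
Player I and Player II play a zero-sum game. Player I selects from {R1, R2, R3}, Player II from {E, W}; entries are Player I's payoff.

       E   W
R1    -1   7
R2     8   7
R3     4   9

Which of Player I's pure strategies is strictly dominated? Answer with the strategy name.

R3 gives a strictly higher payoff than R1 against every column: 4 > -1, 9 > 7.
So R1 is strictly dominated and Player I never plays it.

R1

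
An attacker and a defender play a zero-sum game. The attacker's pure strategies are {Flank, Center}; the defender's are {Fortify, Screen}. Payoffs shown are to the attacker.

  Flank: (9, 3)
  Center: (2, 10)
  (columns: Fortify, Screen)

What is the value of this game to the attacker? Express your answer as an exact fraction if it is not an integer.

6

Row minima: Flank → 3, Center → 2; maximin = 3.
Column maxima: Fortify → 9, Screen → 10; minimax = 9.
3 ≠ 9, so there is no saddle point; optimal play is mixed.
Let the attacker play Flank with probability p. Expected payoff against Fortify: 9p + 2(1−p) = 7p + 2; against Screen: 3p + 10(1−p) = −7p + 10.
Setting these equal: 7p + 2 = −7p + 10 ⇒ 14p = 8 ⇒ p = 4/7, and the value is (7)·(4/7) + 2 = 6.
For the defender: with q = P(Fortify), equating Flank's and Center's payoffs gives 6q + 3 = −8q + 10 ⇒ q = 1/2.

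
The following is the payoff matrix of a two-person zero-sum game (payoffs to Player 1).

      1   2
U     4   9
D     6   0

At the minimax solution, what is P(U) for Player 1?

6/11

Row minima: U → 4, D → 0; maximin = 4.
Column maxima: 1 → 6, 2 → 9; minimax = 6.
4 ≠ 6, so there is no saddle point; optimal play is mixed.
Let Player 1 play U with probability p. Expected payoff against 1: 4p + 6(1−p) = −2p + 6; against 2: 9p + 0(1−p) = 9p.
Setting these equal: −2p + 6 = 9p ⇒ −11p = -6 ⇒ p = 6/11, and the value is (-2)·(6/11) + 6 = 54/11.
For Player 2: with q = P(1), equating U's and D's payoffs gives −5q + 9 = 6q ⇒ q = 9/11.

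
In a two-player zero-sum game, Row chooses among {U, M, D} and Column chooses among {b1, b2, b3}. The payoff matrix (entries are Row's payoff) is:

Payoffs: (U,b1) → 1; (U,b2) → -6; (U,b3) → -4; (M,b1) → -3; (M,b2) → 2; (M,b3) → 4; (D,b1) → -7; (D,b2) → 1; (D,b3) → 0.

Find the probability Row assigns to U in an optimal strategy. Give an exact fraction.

Row minima: U → -6, M → -3, D → -7; maximin = -3.
Column maxima: b1 → 1, b2 → 2, b3 → 4; minimax = 1.
-3 ≠ 1, so there is no saddle point; optimal play is mixed.
D is strictly dominated by M, so Row never plays it.
With D eliminated, b3 is strictly dominated by b2 (it gives Row strictly more in every remaining row), so Column never plays it.
On the remaining 2×2 (U, M vs b1, b2):
Let Row play U with probability p. Expected payoff against b1: 1p + (-3)(1−p) = 4p − 3; against b2: (-6)p + 2(1−p) = −8p + 2.
Setting these equal: 4p − 3 = −8p + 2 ⇒ 12p = 5 ⇒ p = 5/12, and the value is (4)·(5/12) − 3 = -4/3.
For Column: with q = P(b1), equating U's and M's payoffs gives 7q − 6 = −5q + 2 ⇒ q = 2/3.

5/12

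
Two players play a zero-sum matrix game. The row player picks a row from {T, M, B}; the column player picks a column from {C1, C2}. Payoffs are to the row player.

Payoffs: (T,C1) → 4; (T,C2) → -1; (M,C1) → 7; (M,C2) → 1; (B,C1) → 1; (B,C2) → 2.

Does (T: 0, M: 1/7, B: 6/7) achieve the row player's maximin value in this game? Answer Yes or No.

Yes

Against C1 this mix gives (1/7)·7 + (6/7)·1 = 13/7.
Against C2 this mix gives (1/7)·1 + (6/7)·2 = 13/7.
All of the column player's active replies (C1, C2) yield 13/7, and no column does worse for the row player. The mix makes the column player indifferent and guarantees 13/7, so it is optimal.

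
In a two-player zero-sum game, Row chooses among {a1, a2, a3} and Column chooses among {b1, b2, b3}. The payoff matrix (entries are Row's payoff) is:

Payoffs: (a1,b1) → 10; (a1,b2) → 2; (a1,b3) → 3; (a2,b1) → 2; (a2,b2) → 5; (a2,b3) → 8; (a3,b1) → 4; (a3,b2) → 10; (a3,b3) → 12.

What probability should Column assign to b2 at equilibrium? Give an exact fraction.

3/7

Row minima: a1 → 2, a2 → 2, a3 → 4; maximin = 4.
Column maxima: b1 → 10, b2 → 10, b3 → 12; minimax = 10.
4 ≠ 10, so there is no saddle point; optimal play is mixed.
a2 is strictly dominated by a3, so Row never plays it.
b3 is strictly dominated by b2 (it gives Row strictly more in every row), so Column never plays it.
On the remaining 2×2 (a1, a3 vs b1, b2):
Let Row play a1 with probability p. Expected payoff against b1: 10p + 4(1−p) = 6p + 4; against b2: 2p + 10(1−p) = −8p + 10.
Setting these equal: 6p + 4 = −8p + 10 ⇒ 14p = 6 ⇒ p = 3/7, and the value is (6)·(3/7) + 4 = 46/7.
For Column: with q = P(b1), equating a1's and a3's payoffs gives 8q + 2 = −6q + 10 ⇒ q = 4/7.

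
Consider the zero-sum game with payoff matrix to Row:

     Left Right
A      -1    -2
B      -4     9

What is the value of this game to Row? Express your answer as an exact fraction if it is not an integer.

Row minima: A → -2, B → -4; maximin = -2.
Column maxima: Left → -1, Right → 9; minimax = -1.
-2 ≠ -1, so there is no saddle point; optimal play is mixed.
Let Row play A with probability p. Expected payoff against Left: (-1)p + (-4)(1−p) = 3p − 4; against Right: (-2)p + 9(1−p) = −11p + 9.
Setting these equal: 3p − 4 = −11p + 9 ⇒ 14p = 13 ⇒ p = 13/14, and the value is (3)·(13/14) − 4 = -17/14.
For Column: with q = P(Left), equating A's and B's payoffs gives q − 2 = −13q + 9 ⇒ q = 11/14.

-17/14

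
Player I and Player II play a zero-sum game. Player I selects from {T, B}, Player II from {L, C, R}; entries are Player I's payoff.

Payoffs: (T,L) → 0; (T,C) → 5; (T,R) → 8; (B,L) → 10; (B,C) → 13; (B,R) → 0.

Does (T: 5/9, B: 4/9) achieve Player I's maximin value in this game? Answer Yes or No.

Yes

Against L this mix gives (5/9)·0 + (4/9)·10 = 40/9.
Against C this mix gives (5/9)·5 + (4/9)·13 = 77/9.
Against R this mix gives (5/9)·8 + (4/9)·0 = 40/9.
All of Player II's active replies (L, R) yield 40/9, and no column does worse for Player I. The mix makes Player II indifferent and guarantees 40/9, so it is optimal.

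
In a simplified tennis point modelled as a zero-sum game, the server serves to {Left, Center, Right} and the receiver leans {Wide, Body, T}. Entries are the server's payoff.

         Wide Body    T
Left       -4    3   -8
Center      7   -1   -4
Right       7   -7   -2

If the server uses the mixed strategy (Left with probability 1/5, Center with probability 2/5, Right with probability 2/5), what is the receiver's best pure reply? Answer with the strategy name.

If the receiver plays Wide, the server's expected payoff is (1/5)·(-4) + (2/5)·7 + (2/5)·7 = 24/5.
If the receiver plays Body, the server's expected payoff is (1/5)·3 + (2/5)·(-1) + (2/5)·(-7) = -13/5.
If the receiver plays T, the server's expected payoff is (1/5)·(-8) + (2/5)·(-4) + (2/5)·(-2) = -4.
The receiver minimizes the server's payoff; the smallest is -4, so the best response is T.

T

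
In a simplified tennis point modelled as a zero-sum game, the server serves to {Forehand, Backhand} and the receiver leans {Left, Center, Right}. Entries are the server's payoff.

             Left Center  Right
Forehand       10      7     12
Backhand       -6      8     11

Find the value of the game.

122/17

Row minima: Forehand → 7, Backhand → -6; maximin = 7.
Column maxima: Left → 10, Center → 8, Right → 12; minimax = 8.
7 ≠ 8, so there is no saddle point; optimal play is mixed.
Right is strictly dominated by Left (it gives the server strictly more in every row), so the receiver never plays it.
On the remaining 2×2 (Forehand, Backhand vs Left, Center):
Let the server play Forehand with probability p. Expected payoff against Left: 10p + (-6)(1−p) = 16p − 6; against Center: 7p + 8(1−p) = −p + 8.
Setting these equal: 16p − 6 = −p + 8 ⇒ 17p = 14 ⇒ p = 14/17, and the value is (16)·(14/17) − 6 = 122/17.
For the receiver: with q = P(Left), equating Forehand's and Backhand's payoffs gives 3q + 7 = −14q + 8 ⇒ q = 1/17.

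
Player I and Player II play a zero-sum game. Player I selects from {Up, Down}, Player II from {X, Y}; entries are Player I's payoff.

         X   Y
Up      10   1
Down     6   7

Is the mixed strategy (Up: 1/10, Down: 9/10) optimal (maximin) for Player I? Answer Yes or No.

Against X this mix gives (1/10)·10 + (9/10)·6 = 32/5.
Against Y this mix gives (1/10)·1 + (9/10)·7 = 32/5.
All of Player II's active replies (X, Y) yield 32/5, and no column does worse for Player I. The mix makes Player II indifferent and guarantees 32/5, so it is optimal.

Yes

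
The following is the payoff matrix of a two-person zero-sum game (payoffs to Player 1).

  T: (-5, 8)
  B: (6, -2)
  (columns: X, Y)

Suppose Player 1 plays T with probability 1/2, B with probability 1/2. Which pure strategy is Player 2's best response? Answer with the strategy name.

X

If Player 2 plays X, Player 1's expected payoff is (1/2)·(-5) + (1/2)·6 = 1/2.
If Player 2 plays Y, Player 1's expected payoff is (1/2)·8 + (1/2)·(-2) = 3.
Player 2 minimizes Player 1's payoff; the smallest is 1/2, so the best response is X.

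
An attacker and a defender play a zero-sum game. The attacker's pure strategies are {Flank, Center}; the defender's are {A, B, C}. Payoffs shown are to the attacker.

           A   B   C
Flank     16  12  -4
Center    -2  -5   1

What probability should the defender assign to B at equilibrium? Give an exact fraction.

Row minima: Flank → -4, Center → -5; maximin = -4.
Column maxima: A → 16, B → 12, C → 1; minimax = 1.
-4 ≠ 1, so there is no saddle point; optimal play is mixed.
A is strictly dominated by B (it gives the attacker strictly more in every row), so the defender never plays it.
On the remaining 2×2 (Flank, Center vs B, C):
Let the attacker play Flank with probability p. Expected payoff against B: 12p + (-5)(1−p) = 17p − 5; against C: (-4)p + 1(1−p) = −5p + 1.
Setting these equal: 17p − 5 = −5p + 1 ⇒ 22p = 6 ⇒ p = 3/11, and the value is (17)·(3/11) − 5 = -4/11.
For the defender: with q = P(B), equating Flank's and Center's payoffs gives 16q − 4 = −6q + 1 ⇒ q = 5/22.

5/22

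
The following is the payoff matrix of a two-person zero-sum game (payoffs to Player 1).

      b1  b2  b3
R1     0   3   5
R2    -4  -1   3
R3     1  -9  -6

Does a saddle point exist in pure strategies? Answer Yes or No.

Row minima: R1 → 0, R2 → -4, R3 → -9; maximin = 0.
Column maxima: b1 → 1, b2 → 3, b3 → 5; minimax = 1.
0 ≠ 1, so no pure-strategy equilibrium exists.

No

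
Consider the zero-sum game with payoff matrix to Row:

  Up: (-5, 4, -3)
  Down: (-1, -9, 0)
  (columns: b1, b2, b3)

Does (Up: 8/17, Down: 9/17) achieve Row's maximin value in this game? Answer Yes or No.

Yes

Against b1 this mix gives (8/17)·(-5) + (9/17)·(-1) = -49/17.
Against b2 this mix gives (8/17)·4 + (9/17)·(-9) = -49/17.
Against b3 this mix gives (8/17)·(-3) + (9/17)·0 = -24/17.
All of Column's active replies (b1, b2) yield -49/17, and no column does worse for Row. The mix makes Column indifferent and guarantees -49/17, so it is optimal.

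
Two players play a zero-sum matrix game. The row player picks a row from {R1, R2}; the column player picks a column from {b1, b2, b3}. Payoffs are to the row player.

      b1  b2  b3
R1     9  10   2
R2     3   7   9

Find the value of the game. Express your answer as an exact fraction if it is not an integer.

75/13

Row minima: R1 → 2, R2 → 3; maximin = 3.
Column maxima: b1 → 9, b2 → 10, b3 → 9; minimax = 9.
3 ≠ 9, so there is no saddle point; optimal play is mixed.
b2 is strictly dominated by b1 (it gives the row player strictly more in every row), so the column player never plays it.
On the remaining 2×2 (R1, R2 vs b1, b3):
Let the row player play R1 with probability p. Expected payoff against b1: 9p + 3(1−p) = 6p + 3; against b3: 2p + 9(1−p) = −7p + 9.
Setting these equal: 6p + 3 = −7p + 9 ⇒ 13p = 6 ⇒ p = 6/13, and the value is (6)·(6/13) + 3 = 75/13.
For the column player: with q = P(b1), equating R1's and R2's payoffs gives 7q + 2 = −6q + 9 ⇒ q = 7/13.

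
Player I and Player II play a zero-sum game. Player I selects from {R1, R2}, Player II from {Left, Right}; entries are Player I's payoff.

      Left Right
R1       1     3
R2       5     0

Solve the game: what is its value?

15/7

Row minima: R1 → 1, R2 → 0; maximin = 1.
Column maxima: Left → 5, Right → 3; minimax = 3.
1 ≠ 3, so there is no saddle point; optimal play is mixed.
Let Player I play R1 with probability p. Expected payoff against Left: 1p + 5(1−p) = −4p + 5; against Right: 3p + 0(1−p) = 3p.
Setting these equal: −4p + 5 = 3p ⇒ −7p = -5 ⇒ p = 5/7, and the value is (-4)·(5/7) + 5 = 15/7.
For Player II: with q = P(Left), equating R1's and R2's payoffs gives −2q + 3 = 5q ⇒ q = 3/7.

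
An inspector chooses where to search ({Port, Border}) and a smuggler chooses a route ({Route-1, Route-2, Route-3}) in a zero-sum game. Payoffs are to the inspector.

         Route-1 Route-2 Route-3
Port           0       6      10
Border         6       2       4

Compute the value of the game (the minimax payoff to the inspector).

18/5

Row minima: Port → 0, Border → 2; maximin = 2.
Column maxima: Route-1 → 6, Route-2 → 6, Route-3 → 10; minimax = 6.
2 ≠ 6, so there is no saddle point; optimal play is mixed.
Route-3 is strictly dominated by Route-2 (it gives the inspector strictly more in every row), so the smuggler never plays it.
On the remaining 2×2 (Port, Border vs Route-1, Route-2):
Let the inspector play Port with probability p. Expected payoff against Route-1: 0p + 6(1−p) = −6p + 6; against Route-2: 6p + 2(1−p) = 4p + 2.
Setting these equal: −6p + 6 = 4p + 2 ⇒ −10p = -4 ⇒ p = 2/5, and the value is (-6)·(2/5) + 6 = 18/5.
For the smuggler: with q = P(Route-1), equating Port's and Border's payoffs gives −6q + 6 = 4q + 2 ⇒ q = 2/5.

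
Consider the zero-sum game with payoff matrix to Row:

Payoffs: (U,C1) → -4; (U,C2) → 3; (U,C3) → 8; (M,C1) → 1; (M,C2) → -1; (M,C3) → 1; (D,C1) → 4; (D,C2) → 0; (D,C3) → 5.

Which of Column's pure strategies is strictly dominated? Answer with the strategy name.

C3

C2 holds Row's payoff strictly below C3 in every row: 3 < 8, -1 < 1, 0 < 5.
So C3 is strictly dominated for Column.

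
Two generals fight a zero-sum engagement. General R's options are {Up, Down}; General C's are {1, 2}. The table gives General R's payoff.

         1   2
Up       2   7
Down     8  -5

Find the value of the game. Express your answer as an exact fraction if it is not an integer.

Row minima: Up → 2, Down → -5; maximin = 2.
Column maxima: 1 → 8, 2 → 7; minimax = 7.
2 ≠ 7, so there is no saddle point; optimal play is mixed.
Let General R play Up with probability p. Expected payoff against 1: 2p + 8(1−p) = −6p + 8; against 2: 7p + (-5)(1−p) = 12p − 5.
Setting these equal: −6p + 8 = 12p − 5 ⇒ −18p = -13 ⇒ p = 13/18, and the value is (-6)·(13/18) + 8 = 11/3.
For General C: with q = P(1), equating Up's and Down's payoffs gives −5q + 7 = 13q − 5 ⇒ q = 2/3.

11/3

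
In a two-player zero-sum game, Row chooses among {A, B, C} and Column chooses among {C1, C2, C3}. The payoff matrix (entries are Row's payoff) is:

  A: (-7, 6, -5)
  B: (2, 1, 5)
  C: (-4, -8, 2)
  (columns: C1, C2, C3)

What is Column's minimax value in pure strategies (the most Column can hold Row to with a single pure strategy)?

2

Column maxima: C1 → 2, C2 → 6, C3 → 5.
The smallest of these is 2.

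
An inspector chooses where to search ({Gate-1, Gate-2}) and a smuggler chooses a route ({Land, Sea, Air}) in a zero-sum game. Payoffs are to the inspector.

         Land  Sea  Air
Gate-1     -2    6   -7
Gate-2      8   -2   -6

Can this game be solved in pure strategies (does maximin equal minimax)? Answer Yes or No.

Row minima: Gate-1 → -7, Gate-2 → -6; maximin = -6.
Column maxima: Land → 8, Sea → 6, Air → -6; minimax = -6.
maximin = minimax = -6, so a saddle point exists.

Yes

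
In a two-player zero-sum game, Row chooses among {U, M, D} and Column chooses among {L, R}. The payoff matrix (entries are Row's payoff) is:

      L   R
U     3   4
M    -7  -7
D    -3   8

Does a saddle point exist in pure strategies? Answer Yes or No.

Yes

Row minima: U → 3, M → -7, D → -3; maximin = 3.
Column maxima: L → 3, R → 8; minimax = 3.
maximin = minimax = 3, so a saddle point exists.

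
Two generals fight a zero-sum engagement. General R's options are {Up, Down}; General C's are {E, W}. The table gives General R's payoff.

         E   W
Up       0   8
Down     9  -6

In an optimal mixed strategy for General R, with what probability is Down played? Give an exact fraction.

8/23

Row minima: Up → 0, Down → -6; maximin = 0.
Column maxima: E → 9, W → 8; minimax = 8.
0 ≠ 8, so there is no saddle point; optimal play is mixed.
Let General R play Up with probability p. Expected payoff against E: 0p + 9(1−p) = −9p + 9; against W: 8p + (-6)(1−p) = 14p − 6.
Setting these equal: −9p + 9 = 14p − 6 ⇒ −23p = -15 ⇒ p = 15/23, and the value is (-9)·(15/23) + 9 = 72/23.
For General C: with q = P(E), equating Up's and Down's payoffs gives −8q + 8 = 15q − 6 ⇒ q = 14/23.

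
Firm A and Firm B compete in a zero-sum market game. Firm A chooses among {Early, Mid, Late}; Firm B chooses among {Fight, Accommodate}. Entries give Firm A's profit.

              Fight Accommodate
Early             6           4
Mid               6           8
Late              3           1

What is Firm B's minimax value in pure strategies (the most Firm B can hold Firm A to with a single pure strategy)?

6

Column maxima: Fight → 6, Accommodate → 8.
The smallest of these is 6.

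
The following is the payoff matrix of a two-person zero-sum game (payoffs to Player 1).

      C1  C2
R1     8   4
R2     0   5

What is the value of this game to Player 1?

Row minima: R1 → 4, R2 → 0; maximin = 4.
Column maxima: C1 → 8, C2 → 5; minimax = 5.
4 ≠ 5, so there is no saddle point; optimal play is mixed.
Let Player 1 play R1 with probability p. Expected payoff against C1: 8p + 0(1−p) = 8p; against C2: 4p + 5(1−p) = −p + 5.
Setting these equal: 8p = −p + 5 ⇒ 9p = 5 ⇒ p = 5/9, and the value is (8)·(5/9) = 40/9.
For Player 2: with q = P(C1), equating R1's and R2's payoffs gives 4q + 4 = −5q + 5 ⇒ q = 1/9.

40/9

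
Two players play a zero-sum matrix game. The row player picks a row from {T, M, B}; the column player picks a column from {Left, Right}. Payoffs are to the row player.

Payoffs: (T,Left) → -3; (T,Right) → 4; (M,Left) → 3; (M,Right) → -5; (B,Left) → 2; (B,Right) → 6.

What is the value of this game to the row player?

Row minima: T → -3, M → -5, B → 2; maximin = 2.
Column maxima: Left → 3, Right → 6; minimax = 3.
2 ≠ 3, so there is no saddle point; optimal play is mixed.
T is strictly dominated by B, so the row player never plays it.
On the remaining 2×2 (M, B vs Left, Right):
Let the row player play M with probability p. Expected payoff against Left: 3p + 2(1−p) = p + 2; against Right: (-5)p + 6(1−p) = −11p + 6.
Setting these equal: p + 2 = −11p + 6 ⇒ 12p = 4 ⇒ p = 1/3, and the value is (1)·(1/3) + 2 = 7/3.
For the column player: with q = P(Left), equating M's and B's payoffs gives 8q − 5 = −4q + 6 ⇒ q = 11/12.

7/3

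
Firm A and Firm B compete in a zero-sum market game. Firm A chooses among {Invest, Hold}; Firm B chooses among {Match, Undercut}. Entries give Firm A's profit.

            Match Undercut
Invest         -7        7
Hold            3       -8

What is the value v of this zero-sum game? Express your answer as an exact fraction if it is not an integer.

-7/5

Row minima: Invest → -7, Hold → -8; maximin = -7.
Column maxima: Match → 3, Undercut → 7; minimax = 3.
-7 ≠ 3, so there is no saddle point; optimal play is mixed.
Let Firm A play Invest with probability p. Expected payoff against Match: (-7)p + 3(1−p) = −10p + 3; against Undercut: 7p + (-8)(1−p) = 15p − 8.
Setting these equal: −10p + 3 = 15p − 8 ⇒ −25p = -11 ⇒ p = 11/25, and the value is (-10)·(11/25) + 3 = -7/5.
For Firm B: with q = P(Match), equating Invest's and Hold's payoffs gives −14q + 7 = 11q − 8 ⇒ q = 3/5.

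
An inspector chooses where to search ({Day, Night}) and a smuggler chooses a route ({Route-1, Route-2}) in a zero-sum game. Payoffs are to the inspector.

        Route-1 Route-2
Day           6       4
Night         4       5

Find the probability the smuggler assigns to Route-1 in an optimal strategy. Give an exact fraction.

1/3

Row minima: Day → 4, Night → 4; maximin = 4.
Column maxima: Route-1 → 6, Route-2 → 5; minimax = 5.
4 ≠ 5, so there is no saddle point; optimal play is mixed.
Let the inspector play Day with probability p. Expected payoff against Route-1: 6p + 4(1−p) = 2p + 4; against Route-2: 4p + 5(1−p) = −p + 5.
Setting these equal: 2p + 4 = −p + 5 ⇒ 3p = 1 ⇒ p = 1/3, and the value is (2)·(1/3) + 4 = 14/3.
For the smuggler: with q = P(Route-1), equating Day's and Night's payoffs gives 2q + 4 = −q + 5 ⇒ q = 1/3.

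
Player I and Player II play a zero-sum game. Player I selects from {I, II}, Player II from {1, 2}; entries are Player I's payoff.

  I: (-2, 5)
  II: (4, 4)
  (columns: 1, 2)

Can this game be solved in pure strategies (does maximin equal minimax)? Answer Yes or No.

Row minima: I → -2, II → 4; maximin = 4.
Column maxima: 1 → 4, 2 → 5; minimax = 4.
maximin = minimax = 4, so a saddle point exists.

Yes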